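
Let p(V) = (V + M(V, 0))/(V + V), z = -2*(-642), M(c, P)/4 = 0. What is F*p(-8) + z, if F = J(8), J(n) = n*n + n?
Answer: 1320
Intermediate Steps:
M(c, P) = 0 (M(c, P) = 4*0 = 0)
J(n) = n + n² (J(n) = n² + n = n + n²)
z = 1284
F = 72 (F = 8*(1 + 8) = 8*9 = 72)
p(V) = ½ (p(V) = (V + 0)/(V + V) = V/((2*V)) = V*(1/(2*V)) = ½)
F*p(-8) + z = 72*(½) + 1284 = 36 + 1284 = 1320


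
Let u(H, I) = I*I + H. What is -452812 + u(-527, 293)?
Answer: -367490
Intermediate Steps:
u(H, I) = H + I² (u(H, I) = I² + H = H + I²)
-452812 + u(-527, 293) = -452812 + (-527 + 293²) = -452812 + (-527 + 85849) = -452812 + 85322 = -367490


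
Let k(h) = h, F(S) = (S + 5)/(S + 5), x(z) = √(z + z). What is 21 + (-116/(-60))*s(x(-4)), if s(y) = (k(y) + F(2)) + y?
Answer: 344/15 + 116*I*√2/15 ≈ 22.933 + 10.937*I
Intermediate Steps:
x(z) = √2*√z (x(z) = √(2*z) = √2*√z)
F(S) = 1 (F(S) = (5 + S)/(5 + S) = 1)
s(y) = 1 + 2*y (s(y) = (y + 1) + y = (1 + y) + y = 1 + 2*y)
21 + (-116/(-60))*s(x(-4)) = 21 + (-116/(-60))*(1 + 2*(√2*√(-4))) = 21 + (-116*(-1/60))*(1 + 2*(√2*(2*I))) = 21 + 29*(1 + 2*(2*I*√2))/15 = 21 + 29*(1 + 4*I*√2)/15 = 21 + (29/15 + 116*I*√2/15) = 344/15 + 116*I*√2/15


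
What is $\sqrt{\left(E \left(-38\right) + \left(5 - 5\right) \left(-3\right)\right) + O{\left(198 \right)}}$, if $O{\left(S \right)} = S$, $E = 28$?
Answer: $i \sqrt{866} \approx 29.428 i$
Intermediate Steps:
$\sqrt{\left(E \left(-38\right) + \left(5 - 5\right) \left(-3\right)\right) + O{\left(198 \right)}} = \sqrt{\left(28 \left(-38\right) + \left(5 - 5\right) \left(-3\right)\right) + 198} = \sqrt{\left(-1064 + 0 \left(-3\right)\right) + 198} = \sqrt{\left(-1064 + 0\right) + 198} = \sqrt{-1064 + 198} = \sqrt{-866} = i \sqrt{866}$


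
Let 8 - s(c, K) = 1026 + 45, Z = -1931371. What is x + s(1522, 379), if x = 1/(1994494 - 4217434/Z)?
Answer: -314984242181941/296316314516 ≈ -1063.0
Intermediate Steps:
s(c, K) = -1063 (s(c, K) = 8 - (1026 + 45) = 8 - 1*1071 = 8 - 1071 = -1063)
x = 148567/296316314516 (x = 1/(1994494 - 4217434/(-1931371)) = 1/(1994494 - 4217434*(-1)/1931371) = 1/(1994494 - 1*(-324418/148567)) = 1/(1994494 + 324418/148567) = 1/(296316314516/148567) = 148567/296316314516 ≈ 5.0138e-7)
x + s(1522, 379) = 148567/296316314516 - 1063 = -314984242181941/296316314516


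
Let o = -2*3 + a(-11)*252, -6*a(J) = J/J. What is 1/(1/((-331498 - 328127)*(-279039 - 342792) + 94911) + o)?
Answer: -410175368286/19688417677727 ≈ -0.020833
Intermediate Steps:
a(J) = -⅙ (a(J) = -J/(6*J) = -⅙*1 = -⅙)
o = -48 (o = -2*3 - ⅙*252 = -6 - 42 = -48)
1/(1/((-331498 - 328127)*(-279039 - 342792) + 94911) + o) = 1/(1/((-331498 - 328127)*(-279039 - 342792) + 94911) - 48) = 1/(1/(-659625*(-621831) + 94911) - 48) = 1/(1/(410175273375 + 94911) - 48) = 1/(1/410175368286 - 48) = 1/(-19688417677727/410175368286) = -410175368286/19688417677727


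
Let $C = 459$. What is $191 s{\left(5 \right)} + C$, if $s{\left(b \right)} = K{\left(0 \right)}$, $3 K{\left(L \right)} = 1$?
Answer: $\frac{1568}{3} \approx 522.67$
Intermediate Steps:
$K{\left(L \right)} = \frac{1}{3}$ ($K{\left(L \right)} = \frac{1}{3} \cdot 1 = \frac{1}{3}$)
$s{\left(b \right)} = \frac{1}{3}$
$191 s{\left(5 \right)} + C = 191 \cdot \frac{1}{3} + 459 = \frac{191}{3} + 459 = \frac{1568}{3}$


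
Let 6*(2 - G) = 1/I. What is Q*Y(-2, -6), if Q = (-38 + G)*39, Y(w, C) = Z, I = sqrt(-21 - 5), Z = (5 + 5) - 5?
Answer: -7020 + 5*I*sqrt(26)/4 ≈ -7020.0 + 6.3738*I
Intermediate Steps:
Z = 5 (Z = 10 - 5 = 5)
I = I*sqrt(26) (I = sqrt(-26) = I*sqrt(26) ≈ 5.099*I)
G = 2 + I*sqrt(26)/156 (G = 2 - (-I*sqrt(26)/26)/6 = 2 - (-1)*I*sqrt(26)/156 = 2 + I*sqrt(26)/156 ≈ 2.0 + 0.032686*I)
Y(w, C) = 5
Q = -1404 + I*sqrt(26)/4 (Q = (-38 + (2 + I*sqrt(26)/156))*39 = (-36 + I*sqrt(26)/156)*39 = -1404 + I*sqrt(26)/4 ≈ -1404.0 + 1.2748*I)
Q*Y(-2, -6) = (-1404 + I*sqrt(26)/4)*5 = -7020 + 5*I*sqrt(26)/4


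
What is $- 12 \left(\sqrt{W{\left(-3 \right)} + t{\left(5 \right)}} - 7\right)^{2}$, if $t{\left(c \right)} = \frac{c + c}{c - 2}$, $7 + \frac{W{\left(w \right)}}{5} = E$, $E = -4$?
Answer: $32 + 56 i \sqrt{465} \approx 32.0 + 1207.6 i$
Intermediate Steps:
$W{\left(w \right)} = -55$ ($W{\left(w \right)} = -35 + 5 \left(-4\right) = -35 - 20 = -55$)
$t{\left(c \right)} = \frac{2 c}{-2 + c}$
$- 12 \left(\sqrt{W{\left(-3 \right)} + t{\left(5 \right)}} - 7\right)^{2} = - 12 \left(\sqrt{-55 + 2 \cdot 5 \frac{1}{-2 + 5}} - 7\right)^{2} = - 12 \left(\sqrt{-55 + 2 \cdot 5 \cdot \frac{1}{3}} - 7\right)^{2} = - 12 \left(\sqrt{-55 + \frac{10}{3}} - 7\right)^{2} = - 12 \left(\sqrt{- \frac{155}{3}} - 7\right)^{2} = - 12 \left(\frac{i \sqrt{465}}{3} - 7\right)^{2} = - 12 \left(-7 + \frac{i \sqrt{465}}{3}\right)^{2}$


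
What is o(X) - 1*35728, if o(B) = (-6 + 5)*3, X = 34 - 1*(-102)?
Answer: -35731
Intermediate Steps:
X = 136 (X = 34 + 102 = 136)
o(B) = -3 (o(B) = -1*3 = -3)
o(X) - 1*35728 = -3 - 1*35728 = -3 - 35728 = -35731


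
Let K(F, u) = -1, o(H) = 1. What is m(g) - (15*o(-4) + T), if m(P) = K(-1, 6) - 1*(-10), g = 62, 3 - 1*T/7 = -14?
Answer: -125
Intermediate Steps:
T = 119 (T = 21 - 7*(-14) = 21 + 98 = 119)
m(P) = 9 (m(P) = -1 - 1*(-10) = -1 + 10 = 9)
m(g) - (15*o(-4) + T) = 9 - (15*1 + 119) = 9 - (15 + 119) = 9 - 1*134 = 9 - 134 = -125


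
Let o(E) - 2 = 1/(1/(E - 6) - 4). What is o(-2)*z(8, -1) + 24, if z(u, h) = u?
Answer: 1256/33 ≈ 38.061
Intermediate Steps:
o(E) = 2 + 1/(-4 + 1/(-6 + E)) (o(E) = 2 + 1/(1/(E - 6) - 4) = 2 + 1/(1/(-6 + E) - 4) = 2 + 1/(-4 + 1/(-6 + E)))
o(-2)*z(8, -1) + 24 = ((-44 + 7*(-2))/(-25 + 4*(-2)))*8 + 24 = ((-44 - 14)/(-25 - 8))*8 + 24 = (-58/(-33))*8 + 24 = -1/33*(-58)*8 + 24 = (58/33)*8 + 24 = 464/33 + 24 = 1256/33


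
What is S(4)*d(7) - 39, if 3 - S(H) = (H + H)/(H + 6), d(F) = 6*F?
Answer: 267/5 ≈ 53.400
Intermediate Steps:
S(H) = 3 - 2*H/(6 + H) (S(H) = 3 - (H + H)/(H + 6) = 3 - 2*H/(6 + H))
S(4)*d(7) - 39 = ((18 + 4)/(6 + 4))*(6*7) - 39 = (22/10)*42 - 39 = ((1/10)*22)*42 - 39 = (11/5)*42 - 39 = 462/5 - 39 = 267/5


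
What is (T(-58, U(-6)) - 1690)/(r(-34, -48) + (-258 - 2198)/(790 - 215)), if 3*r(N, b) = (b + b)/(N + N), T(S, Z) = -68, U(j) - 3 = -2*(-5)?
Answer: 2864075/6192 ≈ 462.54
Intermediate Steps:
U(j) = 13 (U(j) = 3 - 2*(-5) = 3 + 10 = 13)
r(N, b) = b/(3*N) (r(N, b) = ((b + b)/(N + N))/3 = ((2*b)/((2*N)))/3 = ((2*b)*(1/(2*N)))/3 = (b/N)/3 = b/(3*N))
(T(-58, U(-6)) - 1690)/(r(-34, -48) + (-258 - 2198)/(790 - 215)) = (-68 - 1690)/((⅓)*(-48)/(-34) + (-258 - 2198)/(790 - 215)) = -1758/((⅓)*(-48)*(-1/34) - 2456/575) = -1758/(8/17 - 2456*1/575) = -1758/(8/17 - 2456/575) = -1758/(-37152/9775) = -1758*(-9775/37152) = 2864075/6192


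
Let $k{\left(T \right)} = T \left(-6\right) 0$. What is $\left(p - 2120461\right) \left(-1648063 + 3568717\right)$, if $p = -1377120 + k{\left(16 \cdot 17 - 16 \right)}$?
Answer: $-6717642937974$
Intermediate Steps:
$k{\left(T \right)} = 0$ ($k{\left(T \right)} = - 6 T 0 = 0$)
$p = -1377120$ ($p = -1377120 + 0 = -1377120$)
$\left(p - 2120461\right) \left(-1648063 + 3568717\right) = \left(-1377120 - 2120461\right) \left(-1648063 + 3568717\right) = \left(-3497581\right) 1920654 = -6717642937974$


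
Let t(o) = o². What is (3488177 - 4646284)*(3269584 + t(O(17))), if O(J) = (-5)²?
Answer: -3787251934363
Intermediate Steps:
O(J) = 25
(3488177 - 4646284)*(3269584 + t(O(17))) = (3488177 - 4646284)*(3269584 + 25²) = -1158107*(3269584 + 625) = -1158107*3270209 = -3787251934363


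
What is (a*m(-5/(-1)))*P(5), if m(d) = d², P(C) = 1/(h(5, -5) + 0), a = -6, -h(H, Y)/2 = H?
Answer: 15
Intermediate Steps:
h(H, Y) = -2*H
P(C) = -⅒ (P(C) = 1/(-2*5 + 0) = 1/(-10 + 0) = 1/(-10) = -⅒)
(a*m(-5/(-1)))*P(5) = -6*(-5/(-1))²*(-⅒) = -6*(-5*(-1))²*(-⅒) = -6*5²*(-⅒) = -6*25*(-⅒) = -150*(-⅒) = 15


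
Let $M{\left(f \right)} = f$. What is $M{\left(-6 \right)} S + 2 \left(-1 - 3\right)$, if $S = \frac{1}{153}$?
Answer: $- \frac{410}{51} \approx -8.0392$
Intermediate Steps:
$S = \frac{1}{153} \approx 0.0065359$
$M{\left(-6 \right)} S + 2 \left(-1 - 3\right) = \left(-6\right) \frac{1}{153} + 2 \left(-1 - 3\right) = - \frac{2}{51} + 2 \left(-4\right) = - \frac{2}{51} - 8 = - \frac{410}{51}$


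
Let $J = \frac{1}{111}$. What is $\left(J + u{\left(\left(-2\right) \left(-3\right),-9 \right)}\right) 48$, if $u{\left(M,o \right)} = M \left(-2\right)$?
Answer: $- \frac{21296}{37} \approx -575.57$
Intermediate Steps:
$u{\left(M,o \right)} = - 2 M$
$J = \frac{1}{111} \approx 0.009009$
$\left(J + u{\left(\left(-2\right) \left(-3\right),-9 \right)}\right) 48 = \left(\frac{1}{111} - 2 \left(\left(-2\right) \left(-3\right)\right)\right) 48 = \left(\frac{1}{111} - 12\right) 48 = \left(- \frac{1331}{111}\right) 48 = - \frac{21296}{37}$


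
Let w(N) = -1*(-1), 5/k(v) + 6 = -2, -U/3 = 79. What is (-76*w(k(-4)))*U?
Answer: 18012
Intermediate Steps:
U = -237 (U = -3*79 = -237)
k(v) = -5/8 (k(v) = 5/(-6 - 2) = 5/(-8) = 5*(-⅛) = -5/8)
w(N) = 1
(-76*w(k(-4)))*U = -76*1*(-237) = -76*(-237) = 18012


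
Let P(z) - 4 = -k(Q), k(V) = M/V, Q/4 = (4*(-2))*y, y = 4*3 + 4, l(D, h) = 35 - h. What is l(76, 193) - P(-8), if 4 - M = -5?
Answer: -82953/512 ≈ -162.02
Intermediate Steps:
M = 9 (M = 4 - 1*(-5) = 4 + 5 = 9)
y = 16 (y = 12 + 4 = 16)
Q = -512 (Q = 4*((4*(-2))*16) = 4*(-8*16) = 4*(-128) = -512)
k(V) = 9/V
P(z) = 2057/512 (P(z) = 4 - 9/(-512) = 4 - 9*(-1)/512 = 4 - 1*(-9/512) = 4 + 9/512 = 2057/512)
l(76, 193) - P(-8) = (35 - 1*193) - 1*2057/512 = (35 - 193) - 2057/512 = -158 - 2057/512 = -82953/512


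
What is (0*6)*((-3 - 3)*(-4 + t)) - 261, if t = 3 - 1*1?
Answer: -261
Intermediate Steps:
t = 2 (t = 3 - 1 = 2)
(0*6)*((-3 - 3)*(-4 + t)) - 261 = (0*6)*((-3 - 3)*(-4 + 2)) - 261 = 0*(-6*(-2)) - 261 = 0*12 - 261 = 0 - 261 = -261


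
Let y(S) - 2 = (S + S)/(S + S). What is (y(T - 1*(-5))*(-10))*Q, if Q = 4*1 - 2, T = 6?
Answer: -60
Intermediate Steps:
y(S) = 3 (y(S) = 2 + (S + S)/(S + S) = 2 + (2*S)/((2*S)) = 2 + (2*S)*(1/(2*S)) = 2 + 1 = 3)
Q = 2 (Q = 4 - 2 = 2)
(y(T - 1*(-5))*(-10))*Q = (3*(-10))*2 = -30*2 = -60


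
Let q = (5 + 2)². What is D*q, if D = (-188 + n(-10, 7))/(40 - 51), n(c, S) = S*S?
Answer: 6811/11 ≈ 619.18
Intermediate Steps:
n(c, S) = S²
q = 49 (q = 7² = 49)
D = 139/11 (D = (-188 + 7²)/(40 - 51) = (-188 + 49)/(-11) = -139*(-1/11) = 139/11 ≈ 12.636)
D*q = (139/11)*49 = 6811/11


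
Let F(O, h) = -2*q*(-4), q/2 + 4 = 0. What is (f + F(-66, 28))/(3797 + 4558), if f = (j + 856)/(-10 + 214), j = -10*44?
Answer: -632/85221 ≈ -0.0074160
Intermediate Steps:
j = -440
q = -8 (q = -8 + 2*0 = -8 + 0 = -8)
F(O, h) = -64 (F(O, h) = -2*(-8)*(-4) = 16*(-4) = -64)
f = 104/51 (f = (-440 + 856)/(-10 + 214) = 416/204 = 416*(1/204) = 104/51 ≈ 2.0392)
(f + F(-66, 28))/(3797 + 4558) = (104/51 - 64)/(3797 + 4558) = -3160/51/8355 = -3160/51*1/8355 = -632/85221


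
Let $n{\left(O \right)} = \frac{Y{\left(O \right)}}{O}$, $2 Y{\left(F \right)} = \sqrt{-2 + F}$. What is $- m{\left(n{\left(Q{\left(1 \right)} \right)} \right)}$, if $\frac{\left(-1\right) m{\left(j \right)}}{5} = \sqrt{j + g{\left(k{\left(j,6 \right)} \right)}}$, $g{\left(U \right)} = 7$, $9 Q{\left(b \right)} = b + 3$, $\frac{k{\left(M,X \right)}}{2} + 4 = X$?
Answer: $\frac{5 \sqrt{112 + 6 i \sqrt{14}}}{4} \approx 13.294 + 1.3193 i$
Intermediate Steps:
$k{\left(M,X \right)} = -8 + 2 X$
$Y{\left(F \right)} = \frac{\sqrt{-2 + F}}{2}$
$Q{\left(b \right)} = \frac{1}{3} + \frac{b}{9}$ ($Q{\left(b \right)} = \frac{b + 3}{9} = \frac{3 + b}{9} = \frac{1}{3} + \frac{b}{9}$)
$n{\left(O \right)} = \frac{\sqrt{-2 + O}}{2 O}$ ($n{\left(O \right)} = \frac{\frac{1}{2} \sqrt{-2 + O}}{O} = \frac{\sqrt{-2 + O}}{2 O}$)
$m{\left(j \right)} = - 5 \sqrt{7 + j}$ ($m{\left(j \right)} = - 5 \sqrt{j + 7} = - 5 \sqrt{7 + j}$)
$- m{\left(n{\left(Q{\left(1 \right)} \right)} \right)} = - \left(-5\right) \sqrt{7 + \frac{\sqrt{-2 + \left(\frac{1}{3} + \frac{1}{9} \cdot 1\right)}}{2 \left(\frac{1}{3} + \frac{1}{9} \cdot 1\right)}} = - \left(-5\right) \sqrt{7 + \frac{\sqrt{-2 + \left(\frac{1}{3} + \frac{1}{9}\right)}}{2 \left(\frac{1}{3} + \frac{1}{9}\right)}} = - \left(-5\right) \sqrt{7 + \frac{\sqrt{-2 + \frac{4}{9}}}{2 \cdot \frac{4}{9}}} = - \left(-5\right) \sqrt{7 + \frac{1}{2} \cdot \frac{9}{4} \sqrt{- \frac{14}{9}}} = - \left(-5\right) \sqrt{7 + \frac{1}{2} \cdot \frac{9}{4} \frac{i \sqrt{14}}{3}} = - \left(-5\right) \sqrt{7 + \frac{3 i \sqrt{14}}{8}} = 5 \sqrt{7 + \frac{3 i \sqrt{14}}{8}}$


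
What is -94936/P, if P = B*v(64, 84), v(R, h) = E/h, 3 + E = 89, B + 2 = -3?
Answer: 3987312/215 ≈ 18546.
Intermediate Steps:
B = -5 (B = -2 - 3 = -5)
E = 86 (E = -3 + 89 = 86)
v(R, h) = 86/h
P = -215/42 (P = -430/84 = -5*43/42 = -215/42 ≈ -5.1190)
-94936/P = -94936/(-215/42) = -94936*(-42/215) = 3987312/215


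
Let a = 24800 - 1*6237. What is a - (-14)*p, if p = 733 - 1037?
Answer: 14307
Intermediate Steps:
p = -304
a = 18563 (a = 24800 - 6237 = 18563)
a - (-14)*p = 18563 - (-14)*(-304) = 18563 - 1*4256 = 18563 - 4256 = 14307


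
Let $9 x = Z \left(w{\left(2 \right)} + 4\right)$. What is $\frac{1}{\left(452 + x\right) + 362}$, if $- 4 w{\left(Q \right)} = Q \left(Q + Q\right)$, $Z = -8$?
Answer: $\frac{9}{7310} \approx 0.0012312$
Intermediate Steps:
$w{\left(Q \right)} = - \frac{Q^{2}}{2}$ ($w{\left(Q \right)} = - \frac{Q \left(Q + Q\right)}{4} = - \frac{Q 2 Q}{4} = - \frac{2 Q^{2}}{4} = - \frac{Q^{2}}{2}$)
$x = - \frac{16}{9}$ ($x = \frac{\left(-8\right) \left(- \frac{2^{2}}{2} + 4\right)}{9} = \frac{\left(-8\right) \left(\left(- \frac{1}{2}\right) 4 + 4\right)}{9} = \frac{\left(-8\right) \left(-2 + 4\right)}{9} = \frac{\left(-8\right) 2}{9} = \frac{1}{9} \left(-16\right) = - \frac{16}{9} \approx -1.7778$)
$\frac{1}{\left(452 + x\right) + 362} = \frac{1}{\left(452 - \frac{16}{9}\right) + 362} = \frac{1}{\frac{4052}{9} + 362} = \frac{1}{\frac{7310}{9}} = \frac{9}{7310}$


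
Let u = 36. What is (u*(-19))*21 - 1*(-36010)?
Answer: 21646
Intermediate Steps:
(u*(-19))*21 - 1*(-36010) = (36*(-19))*21 - 1*(-36010) = -684*21 + 36010 = -14364 + 36010 = 21646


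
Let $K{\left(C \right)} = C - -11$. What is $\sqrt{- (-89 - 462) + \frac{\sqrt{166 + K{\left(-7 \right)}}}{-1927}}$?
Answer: $\frac{\sqrt{2046044279 - 1927 \sqrt{170}}}{1927} \approx 23.473$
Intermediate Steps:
$K{\left(C \right)} = 11 + C$ ($K{\left(C \right)} = C + 11 = 11 + C$)
$\sqrt{- (-89 - 462) + \frac{\sqrt{166 + K{\left(-7 \right)}}}{-1927}} = \sqrt{- (-89 - 462) + \frac{\sqrt{166 + \left(11 - 7\right)}}{-1927}} = \sqrt{- (-89 - 462) + \sqrt{166 + 4} \left(- \frac{1}{1927}\right)} = \sqrt{\left(-1\right) \left(-551\right) + \sqrt{170} \left(- \frac{1}{1927}\right)} = \sqrt{551 - \frac{\sqrt{170}}{1927}}$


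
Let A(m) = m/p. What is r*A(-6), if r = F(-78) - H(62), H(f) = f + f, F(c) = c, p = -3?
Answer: -404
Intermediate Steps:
H(f) = 2*f
r = -202 (r = -78 - 2*62 = -78 - 1*124 = -78 - 124 = -202)
A(m) = -m/3 (A(m) = m/(-3) = m*(-1/3) = -m/3)
r*A(-6) = -(-202)*(-6)/3 = -202*2 = -404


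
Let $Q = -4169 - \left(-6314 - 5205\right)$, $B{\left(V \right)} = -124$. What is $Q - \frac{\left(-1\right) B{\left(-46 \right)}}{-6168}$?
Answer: $\frac{11333731}{1542} \approx 7350.0$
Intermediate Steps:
$Q = 7350$ ($Q = -4169 - \left(-6314 - 5205\right) = -4169 - -11519 = -4169 + 11519 = 7350$)
$Q - \frac{\left(-1\right) B{\left(-46 \right)}}{-6168} = 7350 - \frac{\left(-1\right) \left(-124\right)}{-6168} = 7350 - 124 \left(- \frac{1}{6168}\right) = 7350 - - \frac{31}{1542} = 7350 + \frac{31}{1542} = \frac{11333731}{1542}$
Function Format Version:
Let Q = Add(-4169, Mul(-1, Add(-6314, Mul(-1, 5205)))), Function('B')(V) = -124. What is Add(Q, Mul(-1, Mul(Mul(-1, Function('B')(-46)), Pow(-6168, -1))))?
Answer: Rational(11333731, 1542) ≈ 7350.0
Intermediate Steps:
Q = 7350 (Q = Add(-4169, Mul(-1, Add(-6314, -5205))) = Add(-4169, Mul(-1, -11519)) = Add(-4169, 11519) = 7350)
Add(Q, Mul(-1, Mul(Mul(-1, Function('B')(-46)), Pow(-6168, -1)))) = Add(7350, Mul(-1, Mul(Mul(-1, -124), Pow(-6168, -1)))) = Add(7350, Mul(-1, Mul(124, Rational(-1, 6168)))) = Add(7350, Mul(-1, Rational(-31, 1542))) = Add(7350, Rational(31, 1542)) = Rational(11333731, 1542)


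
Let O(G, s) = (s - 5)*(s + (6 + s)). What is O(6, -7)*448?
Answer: 43008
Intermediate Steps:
O(G, s) = (-5 + s)*(6 + 2*s)
O(6, -7)*448 = (-30 - 4*(-7) + 2*(-7)²)*448 = (-30 + 28 + 2*49)*448 = (-30 + 28 + 98)*448 = 96*448 = 43008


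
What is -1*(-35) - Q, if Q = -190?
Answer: 225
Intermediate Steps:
-1*(-35) - Q = -1*(-35) - 1*(-190) = 35 + 190 = 225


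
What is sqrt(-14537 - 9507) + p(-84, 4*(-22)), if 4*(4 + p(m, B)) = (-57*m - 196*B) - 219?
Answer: 21801/4 + 2*I*sqrt(6011) ≈ 5450.3 + 155.06*I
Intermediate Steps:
p(m, B) = -235/4 - 49*B - 57*m/4 (p(m, B) = -4 + ((-57*m - 196*B) - 219)/4 = -4 + ((-196*B - 57*m) - 219)/4 = -4 + (-219 - 196*B - 57*m)/4 = -4 + (-219/4 - 49*B - 57*m/4) = -235/4 - 49*B - 57*m/4)
sqrt(-14537 - 9507) + p(-84, 4*(-22)) = sqrt(-14537 - 9507) + (-235/4 - 196*(-22) - 57/4*(-84)) = sqrt(-24044) + (-235/4 - 49*(-88) + 1197) = 2*I*sqrt(6011) + (-235/4 + 4312 + 1197) = 2*I*sqrt(6011) + 21801/4 = 21801/4 + 2*I*sqrt(6011)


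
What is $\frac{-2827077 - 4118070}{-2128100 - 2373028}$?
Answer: $\frac{2315049}{1500376} \approx 1.543$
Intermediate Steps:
$\frac{-2827077 - 4118070}{-2128100 - 2373028} = - \frac{6945147}{-4501128} = \left(-6945147\right) \left(- \frac{1}{4501128}\right) = \frac{2315049}{1500376}$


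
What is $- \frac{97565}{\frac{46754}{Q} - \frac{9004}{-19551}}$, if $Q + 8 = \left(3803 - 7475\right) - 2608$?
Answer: $\frac{51257769080}{3664403} \approx 13988.0$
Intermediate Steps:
$Q = -6288$ ($Q = -8 + \left(\left(3803 - 7475\right) - 2608\right) = -8 - 6280 = -6288$)
$- \frac{97565}{\frac{46754}{Q} - \frac{9004}{-19551}} = - \frac{97565}{\frac{46754}{-6288} - \frac{9004}{-19551}} = - \frac{97565}{46754 \left(- \frac{1}{6288}\right) - - \frac{9004}{19551}} = - \frac{97565}{- \frac{23377}{3144} + \frac{9004}{19551}} = - \frac{97565}{- \frac{47637239}{6829816}} = \left(-97565\right) \left(- \frac{6829816}{47637239}\right) = \frac{51257769080}{3664403}$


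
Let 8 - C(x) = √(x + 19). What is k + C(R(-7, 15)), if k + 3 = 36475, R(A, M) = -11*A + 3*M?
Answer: 36480 - √141 ≈ 36468.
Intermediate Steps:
k = 36472 (k = -3 + 36475 = 36472)
C(x) = 8 - √(19 + x) (C(x) = 8 - √(x + 19) = 8 - √(19 + x))
k + C(R(-7, 15)) = 36472 + (8 - √(19 + (-11*(-7) + 3*15))) = 36472 + (8 - √(19 + (77 + 45))) = 36472 + (8 - √(19 + 122)) = 36472 + (8 - √141) = 36480 - √141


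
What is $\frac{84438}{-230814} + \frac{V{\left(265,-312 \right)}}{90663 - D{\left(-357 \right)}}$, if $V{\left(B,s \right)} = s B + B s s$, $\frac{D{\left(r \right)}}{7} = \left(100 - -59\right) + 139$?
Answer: $\frac{329308439333}{1135822871} \approx 289.93$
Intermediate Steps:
$D{\left(r \right)} = 2086$ ($D{\left(r \right)} = 7 \left(\left(100 - -59\right) + 139\right) = 7 \left(\left(100 + 59\right) + 139\right) = 7 \left(159 + 139\right) = 7 \cdot 298 = 2086$)
$V{\left(B,s \right)} = B s + B s^{2}$
$\frac{84438}{-230814} + \frac{V{\left(265,-312 \right)}}{90663 - D{\left(-357 \right)}} = \frac{84438}{-230814} + \frac{265 \left(-312\right) \left(1 - 312\right)}{90663 - 2086} = 84438 \left(- \frac{1}{230814}\right) + \frac{265 \left(-312\right) \left(-311\right)}{90663 - 2086} = - \frac{4691}{12823} + \frac{25713480}{88577} = \frac{329308439333}{1135822871}$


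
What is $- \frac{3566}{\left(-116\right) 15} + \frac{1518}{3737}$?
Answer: $\frac{7983731}{3251190} \approx 2.4556$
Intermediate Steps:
$- \frac{3566}{\left(-116\right) 15} + \frac{1518}{3737} = - \frac{3566}{-1740} + 1518 \cdot \frac{1}{3737} = \left(-3566\right) \left(- \frac{1}{1740}\right) + \frac{1518}{3737} = \frac{1783}{870} + \frac{1518}{3737} = \frac{7983731}{3251190}$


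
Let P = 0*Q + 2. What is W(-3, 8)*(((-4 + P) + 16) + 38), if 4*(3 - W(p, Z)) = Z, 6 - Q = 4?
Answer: 52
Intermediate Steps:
Q = 2 (Q = 6 - 1*4 = 6 - 4 = 2)
W(p, Z) = 3 - Z/4
P = 2 (P = 0*2 + 2 = 0 + 2 = 2)
W(-3, 8)*(((-4 + P) + 16) + 38) = (3 - 1/4*8)*(((-4 + 2) + 16) + 38) = (3 - 2)*((-2 + 16) + 38) = 1*(14 + 38) = 1*52 = 52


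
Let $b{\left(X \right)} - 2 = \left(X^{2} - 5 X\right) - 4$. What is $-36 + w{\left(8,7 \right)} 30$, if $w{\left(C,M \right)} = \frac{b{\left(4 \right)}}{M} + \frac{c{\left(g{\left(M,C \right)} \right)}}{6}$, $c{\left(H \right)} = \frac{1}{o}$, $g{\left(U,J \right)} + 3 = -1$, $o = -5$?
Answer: $- \frac{439}{7} \approx -62.714$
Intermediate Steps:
$b{\left(X \right)} = -2 + X^{2} - 5 X$ ($b{\left(X \right)} = 2 - \left(4 - X^{2} + 5 X\right) = -2 + X^{2} - 5 X$)
$g{\left(U,J \right)} = -4$ ($g{\left(U,J \right)} = -3 - 1 = -4$)
$c{\left(H \right)} = - \frac{1}{5}$ ($c{\left(H \right)} = \frac{1}{-5} = - \frac{1}{5}$)
$w{\left(C,M \right)} = - \frac{1}{30} - \frac{6}{M}$ ($w{\left(C,M \right)} = \frac{-2 + 4^{2} - 20}{M} - \frac{1}{5 \cdot 6} = \frac{-2 + 16 - 20}{M} - \frac{1}{30} = - \frac{6}{M} - \frac{1}{30} = - \frac{1}{30} - \frac{6}{M}$)
$-36 + w{\left(8,7 \right)} 30 = -36 + \frac{-180 - 7}{30 \cdot 7} \cdot 30 = -36 + \frac{1}{30} \cdot \frac{1}{7} \left(-180 - 7\right) 30 = -36 + \frac{1}{30} \cdot \frac{1}{7} \left(-187\right) 30 = -36 - \frac{187}{7} = - \frac{439}{7}$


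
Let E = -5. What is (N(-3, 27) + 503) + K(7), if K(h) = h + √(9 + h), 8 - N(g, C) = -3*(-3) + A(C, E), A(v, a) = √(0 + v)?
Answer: 513 - 3*√3 ≈ 507.80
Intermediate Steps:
A(v, a) = √v
N(g, C) = -1 - √C (N(g, C) = 8 - (-3*(-3) + √C) = 8 - (9 + √C) = 8 + (-9 - √C) = -1 - √C)
(N(-3, 27) + 503) + K(7) = ((-1 - √27) + 503) + (7 + √(9 + 7)) = ((-1 - 3*√3) + 503) + (7 + √16) = ((-1 - 3*√3) + 503) + (7 + 4) = (502 - 3*√3) + 11 = 513 - 3*√3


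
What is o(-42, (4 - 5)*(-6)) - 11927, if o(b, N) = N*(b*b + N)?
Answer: -1307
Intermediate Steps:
o(b, N) = N*(N + b²) (o(b, N) = N*(b² + N) = N*(N + b²))
o(-42, (4 - 5)*(-6)) - 11927 = ((4 - 5)*(-6))*((4 - 5)*(-6) + (-42)²) - 11927 = (-1*(-6))*(-1*(-6) + 1764) - 11927 = 6*(6 + 1764) - 11927 = 6*1770 - 11927 = 10620 - 11927 = -1307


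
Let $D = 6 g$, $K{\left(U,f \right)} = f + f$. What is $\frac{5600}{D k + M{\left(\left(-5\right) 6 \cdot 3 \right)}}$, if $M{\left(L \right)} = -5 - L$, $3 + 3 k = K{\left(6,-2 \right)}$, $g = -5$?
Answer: $\frac{1120}{31} \approx 36.129$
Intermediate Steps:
$K{\left(U,f \right)} = 2 f$
$k = - \frac{7}{3}$ ($k = -1 + \frac{2 \left(-2\right)}{3} = -1 + \frac{1}{3} \left(-4\right) = -1 - \frac{4}{3} = - \frac{7}{3} \approx -2.3333$)
$D = -30$ ($D = 6 \left(-5\right) = -30$)
$\frac{5600}{D k + M{\left(\left(-5\right) 6 \cdot 3 \right)}} = \frac{5600}{\left(-30\right) \left(- \frac{7}{3}\right) - \left(5 + \left(-5\right) 6 \cdot 3\right)} = \frac{5600}{70 - \left(5 - 90\right)} = \frac{5600}{70 - -85} = \frac{5600}{70 + \left(-5 + 90\right)} = \frac{5600}{70 + 85} = \frac{5600}{155} = 5600 \cdot \frac{1}{155} = \frac{1120}{31}$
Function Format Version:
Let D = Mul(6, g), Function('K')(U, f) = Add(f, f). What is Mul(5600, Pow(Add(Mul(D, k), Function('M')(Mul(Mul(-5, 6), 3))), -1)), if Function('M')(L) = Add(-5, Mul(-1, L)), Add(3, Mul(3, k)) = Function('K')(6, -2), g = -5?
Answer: Rational(1120, 31) ≈ 36.129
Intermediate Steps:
Function('K')(U, f) = Mul(2, f)
k = Rational(-7, 3) (k = Add(-1, Mul(Rational(1, 3), Mul(2, -2))) = Add(-1, Mul(Rational(1, 3), -4)) = Add(-1, Rational(-4, 3)) = Rational(-7, 3) ≈ -2.3333)
D = -30 (D = Mul(6, -5) = -30)
Mul(5600, Pow(Add(Mul(D, k), Function('M')(Mul(Mul(-5, 6), 3))), -1)) = Mul(5600, Pow(Add(Mul(-30, Rational(-7, 3)), Add(-5, Mul(-1, Mul(Mul(-5, 6), 3)))), -1)) = Mul(5600, Pow(Add(70, Add(-5, Mul(-1, Mul(-30, 3)))), -1)) = Mul(5600, Pow(Add(70, Add(-5, Mul(-1, -90))), -1)) = Mul(5600, Pow(Add(70, Add(-5, 90)), -1)) = Mul(5600, Pow(Add(70, 85), -1)) = Mul(5600, Pow(155, -1)) = Mul(5600, Rational(1, 155)) = Rational(1120, 31)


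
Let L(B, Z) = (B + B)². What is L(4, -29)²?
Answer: 4096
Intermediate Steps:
L(B, Z) = 4*B² (L(B, Z) = (2*B)² = 4*B²)
L(4, -29)² = (4*4²)² = (4*16)² = 64² = 4096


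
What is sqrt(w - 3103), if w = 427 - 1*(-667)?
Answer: 7*I*sqrt(41) ≈ 44.822*I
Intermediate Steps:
w = 1094 (w = 427 + 667 = 1094)
sqrt(w - 3103) = sqrt(1094 - 3103) = sqrt(-2009) = 7*I*sqrt(41)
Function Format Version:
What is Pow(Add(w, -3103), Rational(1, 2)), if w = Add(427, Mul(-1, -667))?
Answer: Mul(7, I, Pow(41, Rational(1, 2))) ≈ Mul(44.822, I)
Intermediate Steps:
w = 1094 (w = Add(427, 667) = 1094)
Pow(Add(w, -3103), Rational(1, 2)) = Pow(Add(1094, -3103), Rational(1, 2)) = Pow(-2009, Rational(1, 2)) = Mul(7, I, Pow(41, Rational(1, 2)))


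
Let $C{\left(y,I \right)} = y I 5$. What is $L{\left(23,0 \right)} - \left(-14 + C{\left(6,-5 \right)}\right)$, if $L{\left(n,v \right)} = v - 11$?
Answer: $153$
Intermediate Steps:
$L{\left(n,v \right)} = -11 + v$
$C{\left(y,I \right)} = 5 I y$ ($C{\left(y,I \right)} = I y 5 = 5 I y$)
$L{\left(23,0 \right)} - \left(-14 + C{\left(6,-5 \right)}\right) = \left(-11 + 0\right) - \left(-14 + 5 \left(-5\right) 6\right) = -11 - \left(-14 - 150\right) = -11 - -164 = -11 + 164 = 153$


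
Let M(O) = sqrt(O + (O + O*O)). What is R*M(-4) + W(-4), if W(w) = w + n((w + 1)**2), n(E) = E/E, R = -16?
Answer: -3 - 32*sqrt(2) ≈ -48.255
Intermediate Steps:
n(E) = 1
M(O) = sqrt(O**2 + 2*O) (M(O) = sqrt(O + (O + O**2)) = sqrt(O**2 + 2*O))
W(w) = 1 + w (W(w) = w + 1 = 1 + w)
R*M(-4) + W(-4) = -16*2*sqrt(2) + (1 - 4) = -16*2*sqrt(2) - 3 = -32*sqrt(2) - 3 = -3 - 32*sqrt(2)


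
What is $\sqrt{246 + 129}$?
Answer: $5 \sqrt{15} \approx 19.365$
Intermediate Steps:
$\sqrt{246 + 129} = \sqrt{375} = 5 \sqrt{15}$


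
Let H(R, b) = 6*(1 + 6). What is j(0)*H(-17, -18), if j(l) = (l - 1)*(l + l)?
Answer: 0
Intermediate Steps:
H(R, b) = 42 (H(R, b) = 6*7 = 42)
j(l) = 2*l*(-1 + l) (j(l) = (-1 + l)*(2*l) = 2*l*(-1 + l))
j(0)*H(-17, -18) = (2*0*(-1 + 0))*42 = (2*0*(-1))*42 = 0*42 = 0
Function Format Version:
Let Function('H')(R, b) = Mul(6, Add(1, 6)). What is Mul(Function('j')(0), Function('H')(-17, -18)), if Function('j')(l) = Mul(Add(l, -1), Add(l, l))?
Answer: 0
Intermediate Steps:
Function('H')(R, b) = 42 (Function('H')(R, b) = Mul(6, 7) = 42)
Function('j')(l) = Mul(2, l, Add(-1, l)) (Function('j')(l) = Mul(Add(-1, l), Mul(2, l)) = Mul(2, l, Add(-1, l)))
Mul(Function('j')(0), Function('H')(-17, -18)) = Mul(Mul(2, 0, Add(-1, 0)), 42) = Mul(Mul(2, 0, -1), 42) = Mul(0, 42) = 0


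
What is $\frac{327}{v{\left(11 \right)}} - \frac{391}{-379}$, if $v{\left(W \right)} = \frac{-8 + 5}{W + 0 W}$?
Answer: $- \frac{454030}{379} \approx -1198.0$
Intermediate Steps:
$v{\left(W \right)} = - \frac{3}{W}$ ($v{\left(W \right)} = - \frac{3}{W + 0} = - \frac{3}{W}$)
$\frac{327}{v{\left(11 \right)}} - \frac{391}{-379} = \frac{327}{\left(-3\right) \frac{1}{11}} - \frac{391}{-379} = \frac{327}{\left(-3\right) \frac{1}{11}} - - \frac{391}{379} = \frac{327}{- \frac{3}{11}} + \frac{391}{379} = 327 \left(- \frac{11}{3}\right) + \frac{391}{379} = -1199 + \frac{391}{379} = - \frac{454030}{379}$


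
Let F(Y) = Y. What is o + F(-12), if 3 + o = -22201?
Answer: -22216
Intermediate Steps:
o = -22204 (o = -3 - 22201 = -22204)
o + F(-12) = -22204 - 12 = -22216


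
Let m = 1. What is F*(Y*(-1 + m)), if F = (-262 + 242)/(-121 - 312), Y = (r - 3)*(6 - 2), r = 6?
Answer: 0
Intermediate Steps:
Y = 12 (Y = (6 - 3)*(6 - 2) = 3*4 = 12)
F = 20/433 (F = -20/(-433) = -20*(-1/433) = 20/433 ≈ 0.046189)
F*(Y*(-1 + m)) = 20*(12*(-1 + 1))/433 = 20*(12*0)/433 = (20/433)*0 = 0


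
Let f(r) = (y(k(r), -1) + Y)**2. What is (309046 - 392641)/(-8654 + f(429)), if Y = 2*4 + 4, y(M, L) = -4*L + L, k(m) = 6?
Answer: 83595/8429 ≈ 9.9175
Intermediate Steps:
y(M, L) = -3*L
Y = 12 (Y = 8 + 4 = 12)
f(r) = 225 (f(r) = (-3*(-1) + 12)**2 = (3 + 12)**2 = 15**2 = 225)
(309046 - 392641)/(-8654 + f(429)) = (309046 - 392641)/(-8654 + 225) = -83595/(-8429) = -83595*(-1/8429) = 83595/8429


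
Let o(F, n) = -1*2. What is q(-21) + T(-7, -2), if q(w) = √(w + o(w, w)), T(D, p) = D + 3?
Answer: -4 + I*√23 ≈ -4.0 + 4.7958*I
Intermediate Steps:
o(F, n) = -2
T(D, p) = 3 + D
q(w) = √(-2 + w) (q(w) = √(w - 2) = √(-2 + w))
q(-21) + T(-7, -2) = √(-2 - 21) + (3 - 7) = √(-23) - 4 = I*√23 - 4 = -4 + I*√23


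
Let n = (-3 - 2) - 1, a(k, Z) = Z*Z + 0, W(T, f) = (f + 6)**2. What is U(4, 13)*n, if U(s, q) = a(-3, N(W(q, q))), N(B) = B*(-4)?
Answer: -12510816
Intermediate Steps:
W(T, f) = (6 + f)**2
N(B) = -4*B
a(k, Z) = Z**2 (a(k, Z) = Z**2 + 0 = Z**2)
U(s, q) = 16*(6 + q)**4 (U(s, q) = (-4*(6 + q)**2)**2 = 16*(6 + q)**4)
n = -6 (n = -5 - 1 = -6)
U(4, 13)*n = (16*(6 + 13)**4)*(-6) = (16*19**4)*(-6) = (16*130321)*(-6) = 2085136*(-6) = -12510816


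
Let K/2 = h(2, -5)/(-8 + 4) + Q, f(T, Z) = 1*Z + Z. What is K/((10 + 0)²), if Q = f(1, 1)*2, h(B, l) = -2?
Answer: 9/100 ≈ 0.090000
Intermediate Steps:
f(T, Z) = 2*Z (f(T, Z) = Z + Z = 2*Z)
Q = 4 (Q = (2*1)*2 = 2*2 = 4)
K = 9 (K = 2*(-2/(-8 + 4) + 4) = 2*(-2/(-4) + 4) = 2*(-¼*(-2) + 4) = 2*(½ + 4) = 2*(9/2) = 9)
K/((10 + 0)²) = 9/((10 + 0)²) = 9/(10²) = 9/100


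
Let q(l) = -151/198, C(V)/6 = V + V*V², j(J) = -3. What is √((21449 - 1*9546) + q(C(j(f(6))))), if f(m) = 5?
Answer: √51846146/66 ≈ 109.10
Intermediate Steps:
C(V) = 6*V + 6*V³ (C(V) = 6*(V + V*V²) = 6*(V + V³) = 6*V + 6*V³)
q(l) = -151/198 (q(l) = -151*1/198 = -151/198)
√((21449 - 1*9546) + q(C(j(f(6))))) = √((21449 - 1*9546) - 151/198) = √((21449 - 9546) - 151/198) = √(11903 - 151/198) = √(2356643/198) = √51846146/66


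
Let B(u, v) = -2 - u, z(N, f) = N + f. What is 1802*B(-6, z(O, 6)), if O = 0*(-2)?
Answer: 7208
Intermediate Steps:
O = 0
1802*B(-6, z(O, 6)) = 1802*(-2 - 1*(-6)) = 1802*(-2 + 6) = 1802*4 = 7208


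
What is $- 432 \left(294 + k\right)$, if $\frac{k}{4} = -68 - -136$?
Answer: $-244512$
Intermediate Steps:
$k = 272$ ($k = 4 \left(-68 - -136\right) = 4 \left(-68 + 136\right) = 4 \cdot 68 = 272$)
$- 432 \left(294 + k\right) = - 432 \left(294 + 272\right) = \left(-432\right) 566 = -244512$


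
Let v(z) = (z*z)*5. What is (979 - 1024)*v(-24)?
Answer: -129600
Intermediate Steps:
v(z) = 5*z² (v(z) = z²*5 = 5*z²)
(979 - 1024)*v(-24) = (979 - 1024)*(5*(-24)²) = -225*576 = -45*2880 = -129600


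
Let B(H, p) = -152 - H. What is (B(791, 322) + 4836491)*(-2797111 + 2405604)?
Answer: -1893150890836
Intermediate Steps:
(B(791, 322) + 4836491)*(-2797111 + 2405604) = ((-152 - 1*791) + 4836491)*(-2797111 + 2405604) = ((-152 - 791) + 4836491)*(-391507) = (-943 + 4836491)*(-391507) = 4835548*(-391507) = -1893150890836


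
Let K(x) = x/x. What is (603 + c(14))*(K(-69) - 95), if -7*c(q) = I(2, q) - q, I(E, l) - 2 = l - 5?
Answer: -397056/7 ≈ -56722.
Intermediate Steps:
I(E, l) = -3 + l (I(E, l) = 2 + (l - 5) = 2 + (-5 + l) = -3 + l)
c(q) = 3/7 (c(q) = -((-3 + q) - q)/7 = -⅐*(-3) = 3/7)
K(x) = 1
(603 + c(14))*(K(-69) - 95) = (603 + 3/7)*(1 - 95) = (4224/7)*(-94) = -397056/7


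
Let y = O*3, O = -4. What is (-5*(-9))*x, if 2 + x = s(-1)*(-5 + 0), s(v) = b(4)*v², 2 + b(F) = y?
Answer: 3060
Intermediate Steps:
y = -12 (y = -4*3 = -12)
b(F) = -14 (b(F) = -2 - 12 = -14)
s(v) = -14*v²
x = 68 (x = -2 + (-14*(-1)²)*(-5 + 0) = -2 - 14*1*(-5) = -2 - 14*(-5) = -2 + 70 = 68)
(-5*(-9))*x = -5*(-9)*68 = 45*68 = 3060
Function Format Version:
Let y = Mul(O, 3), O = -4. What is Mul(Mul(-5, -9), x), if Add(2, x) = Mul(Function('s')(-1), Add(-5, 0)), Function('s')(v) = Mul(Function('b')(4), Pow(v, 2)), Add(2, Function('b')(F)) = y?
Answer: 3060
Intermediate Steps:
y = -12 (y = Mul(-4, 3) = -12)
Function('b')(F) = -14 (Function('b')(F) = Add(-2, -12) = -14)
Function('s')(v) = Mul(-14, Pow(v, 2))
x = 68 (x = Add(-2, Mul(Mul(-14, Pow(-1, 2)), Add(-5, 0))) = Add(-2, Mul(Mul(-14, 1), -5)) = Add(-2, Mul(-14, -5)) = Add(-2, 70) = 68)
Mul(Mul(-5, -9), x) = Mul(Mul(-5, -9), 68) = Mul(45, 68) = 3060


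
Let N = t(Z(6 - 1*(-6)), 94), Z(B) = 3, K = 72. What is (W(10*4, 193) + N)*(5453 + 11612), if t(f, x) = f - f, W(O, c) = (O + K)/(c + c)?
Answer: 955640/193 ≈ 4951.5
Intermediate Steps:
W(O, c) = (72 + O)/(2*c) (W(O, c) = (O + 72)/(c + c) = (72 + O)/((2*c)) = (72 + O)*(1/(2*c)) = (72 + O)/(2*c))
t(f, x) = 0
N = 0
(W(10*4, 193) + N)*(5453 + 11612) = ((½)*(72 + 10*4)/193 + 0)*(5453 + 11612) = ((½)*(1/193)*(72 + 40) + 0)*17065 = ((½)*(1/193)*112 + 0)*17065 = (56/193 + 0)*17065 = (56/193)*17065 = 955640/193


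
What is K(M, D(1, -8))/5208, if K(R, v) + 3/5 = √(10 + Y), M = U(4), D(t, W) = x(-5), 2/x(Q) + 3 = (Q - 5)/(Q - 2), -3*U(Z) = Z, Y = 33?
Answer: -1/8680 + √43/5208 ≈ 0.0011439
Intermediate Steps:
U(Z) = -Z/3
x(Q) = 2/(-3 + (-5 + Q)/(-2 + Q)) (x(Q) = 2/(-3 + (Q - 5)/(Q - 2)) = 2/(-3 + (-5 + Q)/(-2 + Q)))
D(t, W) = -14/11 (D(t, W) = 2*(2 - 1*(-5))/(-1 + 2*(-5)) = 2*(2 + 5)/(-1 - 10) = 2*7/(-11) = 2*(-1/11)*7 = -14/11)
M = -4/3 (M = -⅓*4 = -4/3 ≈ -1.3333)
K(R, v) = -⅗ + √43 (K(R, v) = -⅗ + √(10 + 33) = -⅗ + √43)
K(M, D(1, -8))/5208 = (-⅗ + √43)/5208 = (-⅗ + √43)*(1/5208) = -1/8680 + √43/5208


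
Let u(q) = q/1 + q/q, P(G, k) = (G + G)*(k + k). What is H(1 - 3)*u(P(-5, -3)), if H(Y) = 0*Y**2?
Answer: 0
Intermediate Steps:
P(G, k) = 4*G*k (P(G, k) = (2*G)*(2*k) = 4*G*k)
H(Y) = 0
u(q) = 1 + q (u(q) = q*1 + 1 = q + 1 = 1 + q)
H(1 - 3)*u(P(-5, -3)) = 0*(1 + 4*(-5)*(-3)) = 0*(1 + 60) = 0*61 = 0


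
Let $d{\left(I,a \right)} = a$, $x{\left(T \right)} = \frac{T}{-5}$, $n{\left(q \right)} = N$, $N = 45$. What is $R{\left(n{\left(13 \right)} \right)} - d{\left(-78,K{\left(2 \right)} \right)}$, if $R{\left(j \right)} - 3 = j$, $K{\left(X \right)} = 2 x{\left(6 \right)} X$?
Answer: $\frac{264}{5} \approx 52.8$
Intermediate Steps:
$n{\left(q \right)} = 45$
$x{\left(T \right)} = - \frac{T}{5}$ ($x{\left(T \right)} = T \left(- \frac{1}{5}\right) = - \frac{T}{5}$)
$K{\left(X \right)} = - \frac{12 X}{5}$ ($K{\left(X \right)} = 2 \left(\left(- \frac{1}{5}\right) 6\right) X = 2 \left(- \frac{6}{5}\right) X = - \frac{12 X}{5}$)
$R{\left(j \right)} = 3 + j$
$R{\left(n{\left(13 \right)} \right)} - d{\left(-78,K{\left(2 \right)} \right)} = \left(3 + 45\right) - \left(- \frac{12}{5}\right) 2 = 48 - - \frac{24}{5} = 48 + \frac{24}{5} = \frac{264}{5}$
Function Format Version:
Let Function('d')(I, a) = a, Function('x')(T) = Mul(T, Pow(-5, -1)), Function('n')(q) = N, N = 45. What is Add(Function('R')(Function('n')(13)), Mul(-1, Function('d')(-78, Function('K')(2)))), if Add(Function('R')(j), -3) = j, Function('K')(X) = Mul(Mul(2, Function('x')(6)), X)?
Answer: Rational(264, 5) ≈ 52.800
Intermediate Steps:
Function('n')(q) = 45
Function('x')(T) = Mul(Rational(-1, 5), T) (Function('x')(T) = Mul(T, Rational(-1, 5)) = Mul(Rational(-1, 5), T))
Function('K')(X) = Mul(Rational(-12, 5), X) (Function('K')(X) = Mul(Mul(2, Mul(Rational(-1, 5), 6)), X) = Mul(Mul(2, Rational(-6, 5)), X) = Mul(Rational(-12, 5), X))
Function('R')(j) = Add(3, j)
Add(Function('R')(Function('n')(13)), Mul(-1, Function('d')(-78, Function('K')(2)))) = Add(Add(3, 45), Mul(-1, Mul(Rational(-12, 5), 2))) = Add(48, Mul(-1, Rational(-24, 5))) = Add(48, Rational(24, 5)) = Rational(264, 5)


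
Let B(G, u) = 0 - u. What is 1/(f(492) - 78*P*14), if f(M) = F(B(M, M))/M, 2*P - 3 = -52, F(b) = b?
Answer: 1/26753 ≈ 3.7379e-5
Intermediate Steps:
B(G, u) = -u
P = -49/2 (P = 3/2 + (1/2)*(-52) = 3/2 - 26 = -49/2 ≈ -24.500)
f(M) = -1 (f(M) = (-M)/M = -1)
1/(f(492) - 78*P*14) = 1/(-1 - 78*(-49/2)*14) = 1/(-1 + 1911*14) = 1/(-1 + 26754) = 1/26753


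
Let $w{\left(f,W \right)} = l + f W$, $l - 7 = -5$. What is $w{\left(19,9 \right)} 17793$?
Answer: $3078189$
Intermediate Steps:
$l = 2$ ($l = 7 - 5 = 2$)
$w{\left(f,W \right)} = 2 + W f$ ($w{\left(f,W \right)} = 2 + f W = 2 + W f$)
$w{\left(19,9 \right)} 17793 = \left(2 + 9 \cdot 19\right) 17793 = \left(2 + 171\right) 17793 = 173 \cdot 17793 = 3078189$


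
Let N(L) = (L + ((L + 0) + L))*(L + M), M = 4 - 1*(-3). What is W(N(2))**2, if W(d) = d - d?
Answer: 0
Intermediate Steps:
M = 7 (M = 4 + 3 = 7)
N(L) = 3*L*(7 + L) (N(L) = (L + ((L + 0) + L))*(L + 7) = (L + (L + L))*(7 + L) = (L + 2*L)*(7 + L) = (3*L)*(7 + L) = 3*L*(7 + L))
W(d) = 0
W(N(2))**2 = 0**2 = 0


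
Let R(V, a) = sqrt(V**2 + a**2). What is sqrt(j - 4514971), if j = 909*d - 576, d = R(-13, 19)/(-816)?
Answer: sqrt(-20879889328 - 5151*sqrt(530))/68 ≈ 2125.0*I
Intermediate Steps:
d = -sqrt(530)/816 (d = sqrt((-13)**2 + 19**2)/(-816) = sqrt(169 + 361)*(-1/816) = sqrt(530)*(-1/816) = -sqrt(530)/816 ≈ -0.028213)
j = -576 - 303*sqrt(530)/272 (j = 909*(-sqrt(530)/816) - 576 = -303*sqrt(530)/272 - 576 = -576 - 303*sqrt(530)/272 ≈ -601.65)
sqrt(j - 4514971) = sqrt((-576 - 303*sqrt(530)/272) - 4514971) = sqrt(-4515547 - 303*sqrt(530)/272)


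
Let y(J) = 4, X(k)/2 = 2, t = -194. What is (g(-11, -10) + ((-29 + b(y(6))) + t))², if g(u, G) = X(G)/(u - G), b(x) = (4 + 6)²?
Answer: 16129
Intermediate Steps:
X(k) = 4 (X(k) = 2*2 = 4)
b(x) = 100 (b(x) = 10² = 100)
g(u, G) = 4/(u - G)
(g(-11, -10) + ((-29 + b(y(6))) + t))² = (4/(-11 - 1*(-10)) + ((-29 + 100) - 194))² = (4/(-11 + 10) + (71 - 194))² = (4/(-1) - 123)² = (4*(-1) - 123)² = (-4 - 123)² = (-127)² = 16129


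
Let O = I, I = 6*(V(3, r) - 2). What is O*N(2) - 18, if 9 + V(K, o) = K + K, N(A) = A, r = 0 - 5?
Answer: -78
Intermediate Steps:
r = -5
V(K, o) = -9 + 2*K (V(K, o) = -9 + (K + K) = -9 + 2*K)
I = -30 (I = 6*((-9 + 2*3) - 2) = 6*((-9 + 6) - 2) = 6*(-3 - 2) = 6*(-5) = -30)
O = -30
O*N(2) - 18 = -30*2 - 18 = -60 - 18 = -78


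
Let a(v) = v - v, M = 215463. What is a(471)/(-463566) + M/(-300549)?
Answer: -71821/100183 ≈ -0.71690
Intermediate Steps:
a(v) = 0
a(471)/(-463566) + M/(-300549) = 0/(-463566) + 215463/(-300549) = 0*(-1/463566) + 215463*(-1/300549) = 0 - 71821/100183 = -71821/100183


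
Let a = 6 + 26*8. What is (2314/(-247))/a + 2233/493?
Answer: 155028/34561 ≈ 4.4856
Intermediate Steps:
a = 214 (a = 6 + 208 = 214)
(2314/(-247))/a + 2233/493 = (2314/(-247))/214 + 2233/493 = (2314*(-1/247))*(1/214) + 2233*(1/493) = -178/19*1/214 + 77/17 = -89/2033 + 77/17 = 155028/34561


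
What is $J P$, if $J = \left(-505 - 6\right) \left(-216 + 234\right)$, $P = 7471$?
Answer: $-68718258$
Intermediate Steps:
$J = -9198$ ($J = \left(-511\right) 18 = -9198$)
$J P = \left(-9198\right) 7471 = -68718258$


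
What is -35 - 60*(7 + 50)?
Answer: -3455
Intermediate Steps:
-35 - 60*(7 + 50) = -35 - 60*57 = -35 - 3420 = -3455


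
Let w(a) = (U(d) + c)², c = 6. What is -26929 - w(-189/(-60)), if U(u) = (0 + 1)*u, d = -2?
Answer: -26945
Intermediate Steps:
U(u) = u (U(u) = 1*u = u)
w(a) = 16 (w(a) = (-2 + 6)² = 4² = 16)
-26929 - w(-189/(-60)) = -26929 - 1*16 = -26929 - 16 = -26945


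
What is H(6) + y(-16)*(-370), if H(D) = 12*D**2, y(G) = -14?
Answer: 5612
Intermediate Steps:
H(6) + y(-16)*(-370) = 12*6**2 - 14*(-370) = 12*36 + 5180 = 432 + 5180 = 5612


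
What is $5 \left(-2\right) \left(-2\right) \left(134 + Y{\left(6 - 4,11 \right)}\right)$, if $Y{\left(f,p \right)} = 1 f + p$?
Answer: $2940$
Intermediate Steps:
$Y{\left(f,p \right)} = f + p$
$5 \left(-2\right) \left(-2\right) \left(134 + Y{\left(6 - 4,11 \right)}\right) = 5 \left(-2\right) \left(-2\right) \left(134 + \left(\left(6 - 4\right) + 11\right)\right) = \left(-10\right) \left(-2\right) \left(134 + \left(2 + 11\right)\right) = 20 \left(134 + 13\right) = 20 \cdot 147 = 2940$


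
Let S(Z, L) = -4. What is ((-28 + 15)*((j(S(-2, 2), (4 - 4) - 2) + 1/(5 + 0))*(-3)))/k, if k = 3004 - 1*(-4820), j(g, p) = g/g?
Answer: 39/6520 ≈ 0.0059816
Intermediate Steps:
j(g, p) = 1
k = 7824 (k = 3004 + 4820 = 7824)
((-28 + 15)*((j(S(-2, 2), (4 - 4) - 2) + 1/(5 + 0))*(-3)))/k = ((-28 + 15)*((1 + 1/(5 + 0))*(-3)))/7824 = -13*(1 + 1/5)*(-3)*(1/7824) = -13*(1 + ⅕)*(-3)*(1/7824) = -78*(-3)/5*(1/7824) = -13*(-18/5)*(1/7824) = (234/5)*(1/7824) = 39/6520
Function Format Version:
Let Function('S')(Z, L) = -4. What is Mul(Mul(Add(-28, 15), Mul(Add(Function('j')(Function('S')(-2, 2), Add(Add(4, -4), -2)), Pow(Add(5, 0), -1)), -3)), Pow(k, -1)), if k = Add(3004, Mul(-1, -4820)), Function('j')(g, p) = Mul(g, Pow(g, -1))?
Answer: Rational(39, 6520) ≈ 0.0059816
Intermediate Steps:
Function('j')(g, p) = 1
k = 7824 (k = Add(3004, 4820) = 7824)
Mul(Mul(Add(-28, 15), Mul(Add(Function('j')(Function('S')(-2, 2), Add(Add(4, -4), -2)), Pow(Add(5, 0), -1)), -3)), Pow(k, -1)) = Mul(Mul(Add(-28, 15), Mul(Add(1, Pow(Add(5, 0), -1)), -3)), Pow(7824, -1)) = Mul(Mul(-13, Mul(Add(1, Pow(5, -1)), -3)), Rational(1, 7824)) = Mul(Mul(-13, Mul(Add(1, Rational(1, 5)), -3)), Rational(1, 7824)) = Mul(Mul(-13, Mul(Rational(6, 5), -3)), Rational(1, 7824)) = Mul(Mul(-13, Rational(-18, 5)), Rational(1, 7824)) = Mul(Rational(234, 5), Rational(1, 7824)) = Rational(39, 6520)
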